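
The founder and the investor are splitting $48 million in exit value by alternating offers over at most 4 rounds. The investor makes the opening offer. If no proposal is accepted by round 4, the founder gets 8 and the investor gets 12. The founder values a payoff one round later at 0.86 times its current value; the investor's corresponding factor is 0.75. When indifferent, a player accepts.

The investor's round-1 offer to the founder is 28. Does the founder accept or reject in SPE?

Reject

Round 4 (the founder proposes): the investor gets 12 if talks fail, so the founder offers 12 and keeps 36.
Round 3 (the investor proposes): the founder can get 36 next round, worth 0.86 × 36 = 30.96 now; the investor offers that and keeps 17.04.
Round 2 (the founder proposes): the investor can get 17.04 next round, worth 0.75 × 17.04 = 12.78 now; the founder offers that and keeps 35.22.
So by rejecting in round 1, the founder gets 35.22 next round, worth 0.86 × 35.22 = 30.2892 now.
Offer 28 < 30.2892, so the founder rejects.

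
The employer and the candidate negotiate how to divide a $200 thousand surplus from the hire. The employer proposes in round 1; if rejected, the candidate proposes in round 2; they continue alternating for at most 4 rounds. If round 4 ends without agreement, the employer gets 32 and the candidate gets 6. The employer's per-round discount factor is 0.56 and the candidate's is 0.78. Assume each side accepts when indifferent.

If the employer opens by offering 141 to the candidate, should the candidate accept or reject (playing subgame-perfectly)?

Round 4 (the candidate proposes): the employer gets 32 if talks fail, so the candidate offers 32 and keeps 168.
Round 3 (the employer proposes): the candidate can get 168 next round, worth 0.78 × 168 = 131.04 now. The employer offers 131.04 and keeps 200 − 131.04 = 68.96.
Round 2 (the candidate proposes): the employer can get 68.96 next round, worth 0.56 × 68.96 = 38.6176 now, so the candidate offers 38.6176, keeping 161.3824.
So by rejecting in round 1, the candidate gets 161.3824 next round, worth 0.78 × 161.3824 = 125.878272 now.
Offer 141 ≥ 125.878272, so the candidate accepts.

Accept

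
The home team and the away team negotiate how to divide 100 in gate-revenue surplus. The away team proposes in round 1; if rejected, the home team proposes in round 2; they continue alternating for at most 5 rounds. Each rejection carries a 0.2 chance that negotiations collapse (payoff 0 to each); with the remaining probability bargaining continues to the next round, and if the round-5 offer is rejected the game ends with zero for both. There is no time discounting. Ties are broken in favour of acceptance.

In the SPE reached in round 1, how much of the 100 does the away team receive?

73.76

By backward induction:
Round 5 (the away team proposes): the home team will accept anything ≥ 0, so the away team offers 0 and keeps 100.
Round 4 (the home team proposes): rejecting gives the away team an expected 0.8 × 100 = 80; the home team offers that and keeps 20.
Round 3 (the away team proposes): rejecting gives the home team an expected 0.8 × 20 = 16; the away team offers that and keeps 84.
Round 2 (the home team proposes): rejecting gives the away team an expected 0.8 × 84 = 67.2. The home team offers 67.2 and keeps 100 − 67.2 = 32.8.
Round 1 (the away team proposes): rejecting gives the home team an expected 0.8 × 32.8 = 26.24; the away team offers that and keeps 73.76.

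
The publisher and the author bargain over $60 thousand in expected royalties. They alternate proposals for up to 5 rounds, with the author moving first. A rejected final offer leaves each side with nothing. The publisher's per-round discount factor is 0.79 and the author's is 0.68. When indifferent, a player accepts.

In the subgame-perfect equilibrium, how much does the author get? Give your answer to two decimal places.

Work backward from the last round.
Round 5 (the author proposes): the publisher will accept anything ≥ 0, so the author offers 0 and keeps 60.
Round 4 (the publisher proposes): the author can get 60 next round, worth 0.68 × 60 = 40.8 now. The publisher offers 40.8 and keeps 60 − 40.8 = 19.2.
Round 3 (the author proposes): the publisher can get 19.2 next round, worth 0.79 × 19.2 = 15.168 now; the author offers that and keeps 44.832.
Round 2 (the publisher proposes): the author can get 44.832 next round, worth 0.68 × 44.832 = 30.48576 now, so the publisher offers 30.48576, keeping 29.51424.
Round 1 (the author proposes): the publisher can get 29.51424 next round, worth 0.79 × 29.51424 = 23.3162496 now; the author offers that and keeps 36.6837504.

36.68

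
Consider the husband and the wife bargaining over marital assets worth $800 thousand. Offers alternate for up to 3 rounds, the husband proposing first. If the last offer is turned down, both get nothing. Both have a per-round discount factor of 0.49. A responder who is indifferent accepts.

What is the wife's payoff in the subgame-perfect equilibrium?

199.92

Round 3 (the husband proposes): rejection yields 0 for the wife; the husband offers 0 and keeps 800.
Round 2 (the wife proposes): the husband can get 800 next round, worth 0.49 × 800 = 392 now. The wife offers 392 and keeps 800 − 392 = 408.
Round 1 (the husband proposes): the wife can get 408 next round, worth 0.49 × 408 = 199.92 now; the husband offers that and keeps 600.08.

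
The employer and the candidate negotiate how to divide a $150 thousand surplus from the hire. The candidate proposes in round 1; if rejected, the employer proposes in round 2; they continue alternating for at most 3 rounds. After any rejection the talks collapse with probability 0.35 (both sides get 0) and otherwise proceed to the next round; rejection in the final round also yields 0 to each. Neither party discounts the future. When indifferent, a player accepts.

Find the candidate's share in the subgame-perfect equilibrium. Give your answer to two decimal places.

115.88

By backward induction:
Round 3 (the candidate proposes): the employer will accept anything ≥ 0, so the candidate offers 0 and keeps 150.
Round 2 (the employer proposes): rejecting gives the candidate an expected 0.65 × 150 = 97.5; the employer offers that and keeps 52.5.
Round 1 (the candidate proposes): rejecting gives the employer an expected 0.65 × 52.5 = 34.125. The candidate offers 34.125 and keeps 150 − 34.125 = 115.875.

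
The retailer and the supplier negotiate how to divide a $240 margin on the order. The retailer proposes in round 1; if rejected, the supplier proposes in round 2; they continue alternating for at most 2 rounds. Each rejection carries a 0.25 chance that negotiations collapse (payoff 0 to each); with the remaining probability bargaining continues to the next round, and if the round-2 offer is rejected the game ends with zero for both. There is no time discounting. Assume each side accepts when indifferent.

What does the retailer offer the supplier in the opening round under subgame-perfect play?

180

By backward induction:
Round 2 (the supplier proposes): rejection yields 0 for the retailer; the supplier offers 0 and keeps 240.
Round 1 (the retailer proposes): rejecting gives the supplier an expected 0.75 × 240 = 180, so the retailer offers 180, keeping 60.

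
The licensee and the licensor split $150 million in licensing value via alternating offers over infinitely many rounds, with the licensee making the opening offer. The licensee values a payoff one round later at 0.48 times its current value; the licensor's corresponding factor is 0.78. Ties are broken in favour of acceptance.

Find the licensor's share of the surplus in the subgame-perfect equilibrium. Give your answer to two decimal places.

97.25

In a stationary SPE each proposer offers the other exactly their discounted continuation value.
If the licensee keeps x when proposing and the licensor keeps y when proposing, then x = 150 − 0.78y and y = 150 − 0.48x.
Solving: x = 150(1 − 0.78) / (1 − 0.48·0.78) = 33 / 0.6256 ≈ 52.7494.
The licensor gets 150 − 52.7494 ≈ 97.2506.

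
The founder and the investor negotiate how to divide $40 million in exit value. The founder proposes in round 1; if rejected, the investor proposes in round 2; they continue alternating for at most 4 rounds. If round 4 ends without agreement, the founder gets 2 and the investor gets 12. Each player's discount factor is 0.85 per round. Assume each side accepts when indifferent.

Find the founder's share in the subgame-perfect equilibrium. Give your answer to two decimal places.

11.56

Round 4 (the investor proposes): the founder gets 2 if talks fail, so the investor offers 2 and keeps 38.
Round 3 (the founder proposes): the investor can get 38 next round, worth 0.85 × 38 = 32.3 now. The founder offers 32.3 and keeps 40 − 32.3 = 7.7.
Round 2 (the investor proposes): the founder can get 7.7 next round, worth 0.85 × 7.7 = 6.545 now. The investor offers 6.545 and keeps 40 − 6.545 = 33.455.
Round 1 (the founder proposes): the investor can get 33.455 next round, worth 0.85 × 33.455 = 28.43675 now, so the founder offers 28.43675, keeping 11.56325.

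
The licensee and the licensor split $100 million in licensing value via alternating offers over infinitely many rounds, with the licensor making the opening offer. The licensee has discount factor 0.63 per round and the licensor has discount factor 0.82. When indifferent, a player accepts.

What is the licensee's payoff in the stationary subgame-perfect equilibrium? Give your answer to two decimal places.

23.46

Let x be the licensor's share when the licensor proposes and y be the licensee's share when the licensee proposes.
The licensee accepts iff offered ≥ 0.63·y, so x = 100 − 0.63y. Symmetrically y = 100 − 0.82x.
Substituting: x = 100 − 0.63(100 − 0.82x), giving x(1 − 0.82·0.63) = 100(1 − 0.63).
So x = 100 × 0.37 / 0.4834 ≈ 76.5412, and the licensee receives 100 − x ≈ 23.4588.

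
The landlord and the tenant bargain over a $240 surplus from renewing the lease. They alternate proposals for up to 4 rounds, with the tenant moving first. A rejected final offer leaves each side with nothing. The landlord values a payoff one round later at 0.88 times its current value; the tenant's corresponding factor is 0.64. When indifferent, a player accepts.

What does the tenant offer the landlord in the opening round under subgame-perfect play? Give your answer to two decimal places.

194.98

Round 4 (the landlord proposes): the tenant will accept anything ≥ 0, so the landlord offers 0 and keeps 240.
Round 3 (the tenant proposes): the landlord can get 240 next round, worth 0.88 × 240 = 211.2 now, so the tenant offers 211.2, keeping 28.8.
Round 2 (the landlord proposes): the tenant can get 28.8 next round, worth 0.64 × 28.8 = 18.432 now, so the landlord offers 18.432, keeping 221.568.
Round 1 (the tenant proposes): the landlord can get 221.568 next round, worth 0.88 × 221.568 = 194.97984 now, so the tenant offers 194.97984, keeping 45.02016.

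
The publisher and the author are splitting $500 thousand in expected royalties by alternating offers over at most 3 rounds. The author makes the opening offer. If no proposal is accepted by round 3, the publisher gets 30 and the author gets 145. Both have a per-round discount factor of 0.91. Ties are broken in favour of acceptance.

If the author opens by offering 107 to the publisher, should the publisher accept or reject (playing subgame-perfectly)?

Round 3 (the author proposes): the publisher gets 30 if talks fail, so the author offers 30 and keeps 470.
Round 2 (the publisher proposes): the author can get 470 next round, worth 0.91 × 470 = 427.7 now, so the publisher offers 427.7, keeping 72.3.
So by rejecting in round 1, the publisher gets 72.3 next round, worth 0.91 × 72.3 = 65.793 now.
Offer 107 ≥ 65.793, so the publisher accepts.

Accept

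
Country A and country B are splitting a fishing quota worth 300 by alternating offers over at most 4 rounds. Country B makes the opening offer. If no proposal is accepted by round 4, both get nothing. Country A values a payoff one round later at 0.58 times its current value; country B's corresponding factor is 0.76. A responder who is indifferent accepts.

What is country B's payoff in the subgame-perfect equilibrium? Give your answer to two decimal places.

By backward induction:
Round 4 (country A proposes): country B will accept anything ≥ 0, so country A offers 0 and keeps 300.
Round 3 (country B proposes): country A can get 300 next round, worth 0.58 × 300 = 174 now; country B offers that and keeps 126.
Round 2 (country A proposes): country B can get 126 next round, worth 0.76 × 126 = 95.76 now, so country A offers 95.76, keeping 204.24.
Round 1 (country B proposes): country A can get 204.24 next round, worth 0.58 × 204.24 = 118.4592 now; country B offers that and keeps 181.5408.

181.54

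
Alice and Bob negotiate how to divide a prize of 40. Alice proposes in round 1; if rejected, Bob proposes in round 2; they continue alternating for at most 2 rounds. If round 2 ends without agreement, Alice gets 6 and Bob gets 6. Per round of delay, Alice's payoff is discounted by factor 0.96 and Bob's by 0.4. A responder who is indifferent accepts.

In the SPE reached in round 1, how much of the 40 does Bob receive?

13.6

Round 2 (Bob proposes): Alice gets 6 if talks fail, so Bob offers 6 and keeps 34.
Round 1 (Alice proposes): Bob can get 34 next round, worth 0.4 × 34 = 13.6 now; Alice offers that and keeps 26.4.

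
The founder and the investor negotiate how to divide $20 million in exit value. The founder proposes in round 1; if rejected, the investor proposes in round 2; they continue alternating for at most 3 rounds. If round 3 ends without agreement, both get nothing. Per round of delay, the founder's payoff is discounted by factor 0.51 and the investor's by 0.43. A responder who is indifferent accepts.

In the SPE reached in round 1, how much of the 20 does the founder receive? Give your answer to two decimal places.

Round 3 (the founder proposes): rejection yields 0 for the investor; the founder offers 0 and keeps 20.
Round 2 (the investor proposes): the founder can get 20 next round, worth 0.51 × 20 = 10.2 now, so the investor offers 10.2, keeping 9.8.
Round 1 (the founder proposes): the investor can get 9.8 next round, worth 0.43 × 9.8 = 4.214 now; the founder offers that and keeps 15.786.

15.79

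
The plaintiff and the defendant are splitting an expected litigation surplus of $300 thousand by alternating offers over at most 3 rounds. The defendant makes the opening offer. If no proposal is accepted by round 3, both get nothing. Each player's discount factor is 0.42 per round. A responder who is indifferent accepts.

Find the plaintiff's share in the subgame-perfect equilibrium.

73.08

Round 3 (the defendant proposes): rejection yields 0 for the plaintiff; the defendant offers 0 and keeps 300.
Round 2 (the plaintiff proposes): the defendant can get 300 next round, worth 0.42 × 300 = 126 now. The plaintiff offers 126 and keeps 300 − 126 = 174.
Round 1 (the defendant proposes): the plaintiff can get 174 next round, worth 0.42 × 174 = 73.08 now; the defendant offers that and keeps 226.92.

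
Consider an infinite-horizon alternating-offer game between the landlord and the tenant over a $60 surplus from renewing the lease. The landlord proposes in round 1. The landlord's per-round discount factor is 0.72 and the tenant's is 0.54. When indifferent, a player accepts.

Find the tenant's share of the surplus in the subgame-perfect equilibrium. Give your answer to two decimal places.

When the landlord proposes, the tenant accepts any offer worth at least 0.54 times what the tenant would get by proposing next round; and vice versa.
This gives x = 60 − 0.54y and y = 60 − 0.72x, where x and y are each side's share when it proposes.
Hence (1 − 0.54·0.72)x = 60(1 − 0.54), i.e. 0.6112·x = 27.6.
x ≈ 45.1571; the tenant's share is 60 − x ≈ 14.8429.

14.84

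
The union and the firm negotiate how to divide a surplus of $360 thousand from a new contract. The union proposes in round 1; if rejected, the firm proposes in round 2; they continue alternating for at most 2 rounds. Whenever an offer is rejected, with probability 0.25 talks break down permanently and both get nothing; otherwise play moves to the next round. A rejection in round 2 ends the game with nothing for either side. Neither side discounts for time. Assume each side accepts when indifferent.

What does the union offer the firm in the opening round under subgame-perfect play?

270

Round 2 (the firm proposes): the union will accept anything ≥ 0, so the firm offers 0 and keeps 360.
Round 1 (the union proposes): rejecting gives the firm an expected 0.75 × 360 = 270; the union offers that and keeps 90.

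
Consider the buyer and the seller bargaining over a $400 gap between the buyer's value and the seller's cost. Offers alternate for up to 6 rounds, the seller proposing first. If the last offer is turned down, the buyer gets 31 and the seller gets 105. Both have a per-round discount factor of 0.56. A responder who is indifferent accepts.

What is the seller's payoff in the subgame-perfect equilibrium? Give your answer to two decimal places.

254.28

Round 6 (the buyer proposes): the seller gets 105 if talks fail, so the buyer offers 105 and keeps 295.
Round 5 (the seller proposes): the buyer can get 295 next round, worth 0.56 × 295 = 165.2 now. The seller offers 165.2 and keeps 400 − 165.2 = 234.8.
Round 4 (the buyer proposes): the seller can get 234.8 next round, worth 0.56 × 234.8 = 131.488 now; the buyer offers that and keeps 268.512.
Round 3 (the seller proposes): the buyer can get 268.512 next round, worth 0.56 × 268.512 = 150.36672 now, so the seller offers 150.36672, keeping 249.63328.
Round 2 (the buyer proposes): the seller can get 249.63328 next round, worth 0.56 × 249.63328 = 139.7946368 now. The buyer offers 139.7946368 and keeps 400 − 139.7946368 = 260.2053632.
Round 1 (the seller proposes): the buyer can get 260.2053632 next round, worth 0.56 × 260.2053632 = 145.715003392 now; the seller offers that and keeps 254.284996608.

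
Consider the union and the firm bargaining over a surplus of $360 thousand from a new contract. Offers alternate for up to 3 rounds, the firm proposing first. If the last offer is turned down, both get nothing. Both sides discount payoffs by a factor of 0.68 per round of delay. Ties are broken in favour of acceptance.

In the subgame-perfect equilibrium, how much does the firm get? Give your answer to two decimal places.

Round 3 (the firm proposes): the union will accept anything ≥ 0, so the firm offers 0 and keeps 360.
Round 2 (the union proposes): the firm can get 360 next round, worth 0.68 × 360 = 244.8 now, so the union offers 244.8, keeping 115.2.
Round 1 (the firm proposes): the union can get 115.2 next round, worth 0.68 × 115.2 = 78.336 now; the firm offers that and keeps 281.664.

281.66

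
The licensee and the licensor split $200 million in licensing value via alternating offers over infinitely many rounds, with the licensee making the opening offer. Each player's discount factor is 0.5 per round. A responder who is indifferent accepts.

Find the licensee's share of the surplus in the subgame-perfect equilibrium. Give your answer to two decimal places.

133.33

When the licensee proposes, the licensor accepts any offer worth at least 0.5 times what the licensor would get by proposing next round; and vice versa.
This gives x = 200 − 0.5y and y = 200 − 0.5x, where x and y are each side's share when it proposes.
Hence (1 − 0.5·0.5)x = 200(1 − 0.5), i.e. 0.75·x = 100.
x ≈ 133.3333; the licensor's share is 200 − x ≈ 66.6667.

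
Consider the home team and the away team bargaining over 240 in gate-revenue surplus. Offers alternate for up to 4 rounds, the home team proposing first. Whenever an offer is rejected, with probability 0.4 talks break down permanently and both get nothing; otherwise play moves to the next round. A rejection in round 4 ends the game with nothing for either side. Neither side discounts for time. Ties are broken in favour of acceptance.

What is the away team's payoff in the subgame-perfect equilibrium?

109.44

Round 4 (the away team proposes): rejection yields 0 for the home team; the away team offers 0 and keeps 240.
Round 3 (the home team proposes): rejecting gives the away team an expected 0.6 × 240 = 144. The home team offers 144 and keeps 240 − 144 = 96.
Round 2 (the away team proposes): rejecting gives the home team an expected 0.6 × 96 = 57.6; the away team offers that and keeps 182.4.
Round 1 (the home team proposes): rejecting gives the away team an expected 0.6 × 182.4 = 109.44; the home team offers that and keeps 130.56.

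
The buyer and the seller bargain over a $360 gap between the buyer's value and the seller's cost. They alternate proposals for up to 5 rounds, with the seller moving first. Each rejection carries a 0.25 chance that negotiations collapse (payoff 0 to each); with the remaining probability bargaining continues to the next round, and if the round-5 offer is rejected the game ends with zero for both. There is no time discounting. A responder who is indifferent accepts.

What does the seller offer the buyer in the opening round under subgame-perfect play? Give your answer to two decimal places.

105.47

By backward induction:
Round 5 (the seller proposes): the buyer will accept anything ≥ 0, so the seller offers 0 and keeps 360.
Round 4 (the buyer proposes): rejecting gives the seller an expected 0.75 × 360 = 270. The buyer offers 270 and keeps 360 − 270 = 90.
Round 3 (the seller proposes): rejecting gives the buyer an expected 0.75 × 90 = 67.5, so the seller offers 67.5, keeping 292.5.
Round 2 (the buyer proposes): rejecting gives the seller an expected 0.75 × 292.5 = 219.375. The buyer offers 219.375 and keeps 360 − 219.375 = 140.625.
Round 1 (the seller proposes): rejecting gives the buyer an expected 0.75 × 140.625 = 105.46875, so the seller offers 105.46875, keeping 254.53125.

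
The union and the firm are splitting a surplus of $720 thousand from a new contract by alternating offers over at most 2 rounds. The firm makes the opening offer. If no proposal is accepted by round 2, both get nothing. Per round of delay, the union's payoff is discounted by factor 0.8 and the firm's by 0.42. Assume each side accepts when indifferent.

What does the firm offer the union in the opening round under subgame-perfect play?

576

Round 2 (the union proposes): rejection yields 0 for the firm; the union offers 0 and keeps 720.
Round 1 (the firm proposes): the union can get 720 next round, worth 0.8 × 720 = 576 now. The firm offers 576 and keeps 720 − 576 = 144.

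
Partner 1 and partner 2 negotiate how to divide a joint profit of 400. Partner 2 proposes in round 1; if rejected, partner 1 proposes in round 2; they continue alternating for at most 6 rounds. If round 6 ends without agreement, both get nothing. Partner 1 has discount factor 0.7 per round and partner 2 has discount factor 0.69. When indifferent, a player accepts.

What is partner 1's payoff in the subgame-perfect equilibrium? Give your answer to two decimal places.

194.05

Solve by backward induction from round 6.
Round 6 (partner 1 proposes): partner 2 will accept anything ≥ 0, so partner 1 offers 0 and keeps 400.
Round 5 (partner 2 proposes): partner 1 can get 400 next round, worth 0.7 × 400 = 280 now; partner 2 offers that and keeps 120.
Round 4 (partner 1 proposes): partner 2 can get 120 next round, worth 0.69 × 120 = 82.8 now, so partner 1 offers 82.8, keeping 317.2.
Round 3 (partner 2 proposes): partner 1 can get 317.2 next round, worth 0.7 × 317.2 = 222.04 now; partner 2 offers that and keeps 177.96.
Round 2 (partner 1 proposes): partner 2 can get 177.96 next round, worth 0.69 × 177.96 = 122.7924 now. Partner 1 offers 122.7924 and keeps 400 − 122.7924 = 277.2076.
Round 1 (partner 2 proposes): partner 1 can get 277.2076 next round, worth 0.7 × 277.2076 = 194.04532 now; partner 2 offers that and keeps 205.95468.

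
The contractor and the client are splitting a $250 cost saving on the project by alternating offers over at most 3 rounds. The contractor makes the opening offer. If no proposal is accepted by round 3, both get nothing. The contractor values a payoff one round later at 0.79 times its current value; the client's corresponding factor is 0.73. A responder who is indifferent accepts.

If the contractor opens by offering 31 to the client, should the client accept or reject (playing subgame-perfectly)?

Round 3 (the contractor proposes): rejection yields 0 for the client; the contractor offers 0 and keeps 250.
Round 2 (the client proposes): the contractor can get 250 next round, worth 0.79 × 250 = 197.5 now; the client offers that and keeps 52.5.
So by rejecting in round 1, the client gets 52.5 next round, worth 0.73 × 52.5 = 38.325 now.
Offer 31 < 38.325, so the client rejects.

Reject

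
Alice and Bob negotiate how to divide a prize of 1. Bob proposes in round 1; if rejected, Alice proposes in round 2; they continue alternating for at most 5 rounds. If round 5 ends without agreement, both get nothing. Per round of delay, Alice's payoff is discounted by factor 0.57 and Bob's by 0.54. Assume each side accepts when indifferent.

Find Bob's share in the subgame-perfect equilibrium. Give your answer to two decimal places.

0.66

Round 5 (Bob proposes): Alice will accept anything ≥ 0, so Bob offers 0 and keeps 1.
Round 4 (Alice proposes): Bob can get 1 next round, worth 0.54 × 1 = 0.54 now; Alice offers that and keeps 0.46.
Round 3 (Bob proposes): Alice can get 0.46 next round, worth 0.57 × 0.46 = 0.2622 now; Bob offers that and keeps 0.7378.
Round 2 (Alice proposes): Bob can get 0.7378 next round, worth 0.54 × 0.7378 = 0.398412 now, so Alice offers 0.398412, keeping 0.601588.
Round 1 (Bob proposes): Alice can get 0.601588 next round, worth 0.57 × 0.601588 = 0.34290516 now. Bob offers 0.34290516 and keeps 1 − 0.34290516 = 0.65709484.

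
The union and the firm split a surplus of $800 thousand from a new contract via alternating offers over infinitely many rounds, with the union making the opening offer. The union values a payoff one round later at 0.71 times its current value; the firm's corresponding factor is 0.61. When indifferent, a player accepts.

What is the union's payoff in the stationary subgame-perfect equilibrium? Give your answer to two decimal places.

550.36

Let x be the union's share when the union proposes and y be the firm's share when the firm proposes.
The firm accepts iff offered ≥ 0.61·y, so x = 800 − 0.61y. Symmetrically y = 800 − 0.71x.
Substituting: x = 800 − 0.61(800 − 0.71x), giving x(1 − 0.71·0.61) = 800(1 − 0.61).
So x = 800 × 0.39 / 0.5669 ≈ 550.3616, and the firm receives 800 − x ≈ 249.6384.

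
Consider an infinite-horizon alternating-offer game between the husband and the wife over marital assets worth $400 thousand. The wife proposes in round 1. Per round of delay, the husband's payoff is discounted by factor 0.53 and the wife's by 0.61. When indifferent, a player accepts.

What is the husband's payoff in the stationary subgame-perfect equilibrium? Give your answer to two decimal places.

122.18

When the wife proposes, the husband accepts any offer worth at least 0.53 times what the husband would get by proposing next round; and vice versa.
This gives x = 400 − 0.53y and y = 400 − 0.61x, where x and y are each side's share when it proposes.
Hence (1 − 0.53·0.61)x = 400(1 − 0.53), i.e. 0.6767·x = 188.
x ≈ 277.8188; the husband's share is 400 − x ≈ 122.1812.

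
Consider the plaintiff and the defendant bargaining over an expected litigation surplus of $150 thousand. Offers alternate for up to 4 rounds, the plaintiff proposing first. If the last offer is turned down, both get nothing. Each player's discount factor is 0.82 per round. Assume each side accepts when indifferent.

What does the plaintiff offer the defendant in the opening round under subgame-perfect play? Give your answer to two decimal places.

Round 4 (the defendant proposes): rejection yields 0 for the plaintiff; the defendant offers 0 and keeps 150.
Round 3 (the plaintiff proposes): the defendant can get 150 next round, worth 0.82 × 150 = 123 now, so the plaintiff offers 123, keeping 27.
Round 2 (the defendant proposes): the plaintiff can get 27 next round, worth 0.82 × 27 = 22.14 now. The defendant offers 22.14 and keeps 150 − 22.14 = 127.86.
Round 1 (the plaintiff proposes): the defendant can get 127.86 next round, worth 0.82 × 127.86 = 104.8452 now; the plaintiff offers that and keeps 45.1548.

104.85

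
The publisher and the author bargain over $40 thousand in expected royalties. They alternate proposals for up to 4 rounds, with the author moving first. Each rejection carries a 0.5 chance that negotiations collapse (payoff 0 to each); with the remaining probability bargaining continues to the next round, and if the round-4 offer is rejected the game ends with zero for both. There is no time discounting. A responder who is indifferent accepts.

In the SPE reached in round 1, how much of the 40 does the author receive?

Round 4 (the publisher proposes): the author will accept anything ≥ 0, so the publisher offers 0 and keeps 40.
Round 3 (the author proposes): rejecting gives the publisher an expected 0.5 × 40 = 20; the author offers that and keeps 20.
Round 2 (the publisher proposes): rejecting gives the author an expected 0.5 × 20 = 10, so the publisher offers 10, keeping 30.
Round 1 (the author proposes): rejecting gives the publisher an expected 0.5 × 30 = 15, so the author offers 15, keeping 25.

25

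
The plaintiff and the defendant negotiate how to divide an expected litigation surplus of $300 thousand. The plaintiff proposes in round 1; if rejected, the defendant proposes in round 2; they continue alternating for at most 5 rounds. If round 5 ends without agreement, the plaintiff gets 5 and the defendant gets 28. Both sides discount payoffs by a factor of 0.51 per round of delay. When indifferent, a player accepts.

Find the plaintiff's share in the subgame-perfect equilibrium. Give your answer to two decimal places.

Round 5 (the plaintiff proposes): the defendant gets 28 if talks fail, so the plaintiff offers 28 and keeps 272.
Round 4 (the defendant proposes): the plaintiff can get 272 next round, worth 0.51 × 272 = 138.72 now, so the defendant offers 138.72, keeping 161.28.
Round 3 (the plaintiff proposes): the defendant can get 161.28 next round, worth 0.51 × 161.28 = 82.2528 now, so the plaintiff offers 82.2528, keeping 217.7472.
Round 2 (the defendant proposes): the plaintiff can get 217.7472 next round, worth 0.51 × 217.7472 = 111.051072 now, so the defendant offers 111.051072, keeping 188.948928.
Round 1 (the plaintiff proposes): the defendant can get 188.948928 next round, worth 0.51 × 188.948928 = 96.36395328 now, so the plaintiff offers 96.36395328, keeping 203.63604672.

203.64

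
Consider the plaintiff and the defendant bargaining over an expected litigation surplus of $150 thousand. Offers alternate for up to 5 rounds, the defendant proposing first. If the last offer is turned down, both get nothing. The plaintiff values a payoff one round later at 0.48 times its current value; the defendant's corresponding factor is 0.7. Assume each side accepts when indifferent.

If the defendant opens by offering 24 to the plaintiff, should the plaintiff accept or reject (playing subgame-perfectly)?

Work out the plaintiff's continuation value if the offer is rejected.
Round 5 (the defendant proposes): the plaintiff will accept anything ≥ 0, so the defendant offers 0 and keeps 150.
Round 4 (the plaintiff proposes): the defendant can get 150 next round, worth 0.7 × 150 = 105 now, so the plaintiff offers 105, keeping 45.
Round 3 (the defendant proposes): the plaintiff can get 45 next round, worth 0.48 × 45 = 21.6 now. The defendant offers 21.6 and keeps 150 − 21.6 = 128.4.
Round 2 (the plaintiff proposes): the defendant can get 128.4 next round, worth 0.7 × 128.4 = 89.88 now; the plaintiff offers that and keeps 60.12.
So by rejecting in round 1, the plaintiff gets 60.12 next round, worth 0.48 × 60.12 = 28.8576 now.
Offer 24 < 28.8576, so the plaintiff rejects.

Reject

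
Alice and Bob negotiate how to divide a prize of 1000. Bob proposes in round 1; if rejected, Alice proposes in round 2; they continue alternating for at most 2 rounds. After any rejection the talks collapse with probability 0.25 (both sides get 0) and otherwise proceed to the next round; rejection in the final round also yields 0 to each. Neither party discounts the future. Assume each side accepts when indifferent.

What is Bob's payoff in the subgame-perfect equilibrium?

Round 2 (Alice proposes): rejection yields 0 for Bob; Alice offers 0 and keeps 1000.
Round 1 (Bob proposes): rejecting gives Alice an expected 0.75 × 1000 = 750, so Bob offers 750, keeping 250.

250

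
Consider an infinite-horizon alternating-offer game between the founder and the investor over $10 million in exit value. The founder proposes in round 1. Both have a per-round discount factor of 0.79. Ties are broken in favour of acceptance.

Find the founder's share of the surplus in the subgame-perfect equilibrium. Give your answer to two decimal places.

5.59

When the founder proposes, the investor accepts any offer worth at least 0.79 times what the investor would get by proposing next round; and vice versa.
This gives x = 10 − 0.79y and y = 10 − 0.79x, where x and y are each side's share when it proposes.
Hence (1 − 0.79·0.79)x = 10(1 − 0.79), i.e. 0.3759·x = 2.1.
x ≈ 5.5866; the investor's share is 10 − x ≈ 4.4134.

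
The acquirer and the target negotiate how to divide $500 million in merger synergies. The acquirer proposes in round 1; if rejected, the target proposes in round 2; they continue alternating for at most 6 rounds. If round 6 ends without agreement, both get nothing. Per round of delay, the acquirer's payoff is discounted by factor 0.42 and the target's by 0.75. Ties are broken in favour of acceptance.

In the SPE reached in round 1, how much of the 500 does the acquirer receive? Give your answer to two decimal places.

Work backward from the last round.
Round 6 (the target proposes): rejection yields 0 for the acquirer; the target offers 0 and keeps 500.
Round 5 (the acquirer proposes): the target can get 500 next round, worth 0.75 × 500 = 375 now. The acquirer offers 375 and keeps 500 − 375 = 125.
Round 4 (the target proposes): the acquirer can get 125 next round, worth 0.42 × 125 = 52.5 now. The target offers 52.5 and keeps 500 − 52.5 = 447.5.
Round 3 (the acquirer proposes): the target can get 447.5 next round, worth 0.75 × 447.5 = 335.625 now, so the acquirer offers 335.625, keeping 164.375.
Round 2 (the target proposes): the acquirer can get 164.375 next round, worth 0.42 × 164.375 = 69.0375 now; the target offers that and keeps 430.9625.
Round 1 (the acquirer proposes): the target can get 430.9625 next round, worth 0.75 × 430.9625 = 323.221875 now, so the acquirer offers 323.221875, keeping 176.778125.

176.78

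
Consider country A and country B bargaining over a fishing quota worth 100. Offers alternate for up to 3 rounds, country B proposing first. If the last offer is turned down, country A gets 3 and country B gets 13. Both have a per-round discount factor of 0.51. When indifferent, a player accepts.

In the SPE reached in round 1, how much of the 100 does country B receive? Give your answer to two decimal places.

Round 3 (country B proposes): country A gets 3 if talks fail, so country B offers 3 and keeps 97.
Round 2 (country A proposes): country B can get 97 next round, worth 0.51 × 97 = 49.47 now, so country A offers 49.47, keeping 50.53.
Round 1 (country B proposes): country A can get 50.53 next round, worth 0.51 × 50.53 = 25.7703 now. Country B offers 25.7703 and keeps 100 − 25.7703 = 74.2297.

74.23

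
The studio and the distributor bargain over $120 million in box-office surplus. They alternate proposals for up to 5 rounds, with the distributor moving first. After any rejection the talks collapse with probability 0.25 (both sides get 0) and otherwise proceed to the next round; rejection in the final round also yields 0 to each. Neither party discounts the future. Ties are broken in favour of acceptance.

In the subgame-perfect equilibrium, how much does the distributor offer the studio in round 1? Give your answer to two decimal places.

By backward induction:
Round 5 (the distributor proposes): rejection yields 0 for the studio; the distributor offers 0 and keeps 120.
Round 4 (the studio proposes): rejecting gives the distributor an expected 0.75 × 120 = 90; the studio offers that and keeps 30.
Round 3 (the distributor proposes): rejecting gives the studio an expected 0.75 × 30 = 22.5, so the distributor offers 22.5, keeping 97.5.
Round 2 (the studio proposes): rejecting gives the distributor an expected 0.75 × 97.5 = 73.125. The studio offers 73.125 and keeps 120 − 73.125 = 46.875.
Round 1 (the distributor proposes): rejecting gives the studio an expected 0.75 × 46.875 = 35.15625; the distributor offers that and keeps 84.84375.

35.16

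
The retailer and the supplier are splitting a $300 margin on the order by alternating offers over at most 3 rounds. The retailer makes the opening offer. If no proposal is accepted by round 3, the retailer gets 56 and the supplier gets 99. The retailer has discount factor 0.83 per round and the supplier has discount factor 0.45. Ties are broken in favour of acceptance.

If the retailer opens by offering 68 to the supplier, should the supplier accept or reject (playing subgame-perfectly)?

Accept

Round 3 (the retailer proposes): the supplier gets 99 if talks fail, so the retailer offers 99 and keeps 201.
Round 2 (the supplier proposes): the retailer can get 201 next round, worth 0.83 × 201 = 166.83 now; the supplier offers that and keeps 133.17.
So by rejecting in round 1, the supplier gets 133.17 next round, worth 0.45 × 133.17 = 59.9265 now.
Offer 68 ≥ 59.9265, so the supplier accepts.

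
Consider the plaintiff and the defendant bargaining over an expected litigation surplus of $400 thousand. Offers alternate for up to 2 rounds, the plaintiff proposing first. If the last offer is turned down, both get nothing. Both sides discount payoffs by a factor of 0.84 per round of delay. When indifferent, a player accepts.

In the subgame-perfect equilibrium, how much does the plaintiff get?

64

Round 2 (the defendant proposes): the plaintiff will accept anything ≥ 0, so the defendant offers 0 and keeps 400.
Round 1 (the plaintiff proposes): the defendant can get 400 next round, worth 0.84 × 400 = 336 now. The plaintiff offers 336 and keeps 400 − 336 = 64.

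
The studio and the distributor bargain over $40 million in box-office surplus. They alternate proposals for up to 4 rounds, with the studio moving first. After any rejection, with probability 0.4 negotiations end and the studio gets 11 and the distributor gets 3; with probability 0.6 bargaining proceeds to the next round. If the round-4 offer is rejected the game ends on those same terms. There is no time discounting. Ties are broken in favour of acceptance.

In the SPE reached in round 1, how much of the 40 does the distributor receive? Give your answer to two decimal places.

14.86

By backward induction:
Round 4 (the distributor proposes): the studio gets 11 if talks fail, so the distributor offers 11 and keeps 29.
Round 3 (the studio proposes): rejecting gives the distributor an expected 0.6 × 29 + 0.4 × 3 = 18.6, so the studio offers 18.6, keeping 21.4.
Round 2 (the distributor proposes): rejecting gives the studio an expected 0.6 × 21.4 + 0.4 × 11 = 17.24, so the distributor offers 17.24, keeping 22.76.
Round 1 (the studio proposes): rejecting gives the distributor an expected 0.6 × 22.76 + 0.4 × 3 = 14.856. The studio offers 14.856 and keeps 40 − 14.856 = 25.144.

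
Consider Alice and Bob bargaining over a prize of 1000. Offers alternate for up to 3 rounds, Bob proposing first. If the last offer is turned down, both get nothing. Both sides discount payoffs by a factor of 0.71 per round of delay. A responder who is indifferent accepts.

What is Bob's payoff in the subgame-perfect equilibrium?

794.1

Work backward from the last round.
Round 3 (Bob proposes): Alice will accept anything ≥ 0, so Bob offers 0 and keeps 1000.
Round 2 (Alice proposes): Bob can get 1000 next round, worth 0.71 × 1000 = 710 now; Alice offers that and keeps 290.
Round 1 (Bob proposes): Alice can get 290 next round, worth 0.71 × 290 = 205.9 now. Bob offers 205.9 and keeps 1000 − 205.9 = 794.1.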